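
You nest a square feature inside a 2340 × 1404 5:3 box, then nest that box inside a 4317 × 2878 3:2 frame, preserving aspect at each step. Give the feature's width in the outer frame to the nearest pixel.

Inside the 2340×1404 canvas the feature is height-limited at 1404.00 × 1404.00.
5:3 in 4317×2878: fills the width, so the intermediate becomes 4317.00 × 2590.20 — a scale of ×1.8449.
So the feature's width is 1404.00 × 1.8449 ≈ 2590.20.

2590 px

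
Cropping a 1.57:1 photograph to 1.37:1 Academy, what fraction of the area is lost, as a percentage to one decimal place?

The height stays; only width is cut (since 1.37:1 Academy is narrower than 1.57:1).
Area ratio = (1.370)/(1.570) = 87.26%; the remaining 12.74% is cropped out.

12.7%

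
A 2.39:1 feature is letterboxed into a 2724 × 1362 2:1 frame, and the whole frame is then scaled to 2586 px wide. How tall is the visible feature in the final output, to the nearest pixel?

1082 px

Fitted into 2724×1362, the feature spans the width; its height is 2724 / 2.390 ≈ 1139.75 px.
Resizing to 2586 px wide multiplies everything by 0.9493: 1139.75 → 1082.01 px.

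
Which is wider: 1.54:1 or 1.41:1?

1.54:1

1.54 and 1.41; 1.54 > 1.41.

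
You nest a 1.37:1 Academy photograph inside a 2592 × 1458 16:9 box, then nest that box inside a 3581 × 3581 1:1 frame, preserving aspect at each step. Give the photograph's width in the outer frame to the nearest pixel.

Inside the 2592×1458 canvas the photograph is height-limited at 1997.46 × 1458.00.
16:9 in 3581×3581: fills the width, so the intermediate becomes 3581.00 × 2014.31 — a scale of ×1.3816.
So the photograph's width is 1997.46 × 1.3816 ≈ 2759.61.

2760 px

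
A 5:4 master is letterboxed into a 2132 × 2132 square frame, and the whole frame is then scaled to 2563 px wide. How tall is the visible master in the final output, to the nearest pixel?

2050 px

At 2132×2132 the master is width-limited, so height = 2132 × 4/5 ≈ 1705.60 px.
Resizing to 2563 px wide multiplies everything by 1.2022: 1705.60 → 2050.40 px.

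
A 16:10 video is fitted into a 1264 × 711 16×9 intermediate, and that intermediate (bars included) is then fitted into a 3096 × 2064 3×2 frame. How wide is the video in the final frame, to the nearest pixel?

First fit — 16:10 into 1264×711 spans the height: 1137.60 × 711.00.
Second fit — the 16×9 canvas into 3096×2064 spans the width: 3096.00 × 1741.50 (×2.4494 from 1264×711).
So the video's width is 1137.60 × 2.4494 ≈ 2786.40.

2786 px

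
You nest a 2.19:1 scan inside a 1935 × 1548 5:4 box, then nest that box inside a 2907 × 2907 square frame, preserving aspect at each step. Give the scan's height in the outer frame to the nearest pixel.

1327 px

Inside the 1935×1548 canvas the scan is width-limited at 1935.00 × 883.56.
5:4 in 2907×2907: fills the width, so the intermediate becomes 2907.00 × 2325.60 — a scale of ×1.5023.
The scan scales with it: height 883.56 × 1.5023 ≈ 1327.40.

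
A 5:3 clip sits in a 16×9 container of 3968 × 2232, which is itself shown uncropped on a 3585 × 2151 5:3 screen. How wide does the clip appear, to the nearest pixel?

First fit — 5:3 into 3968×2232 spans the height: 3720.00 × 2232.00.
Second fit — the 16×9 canvas into 3585×2151 spans the width: 3585.00 × 2016.56 (×0.9035 from 3968×2232).
The clip scales with it: width 3720.00 × 0.9035 ≈ 3360.94.

3361 px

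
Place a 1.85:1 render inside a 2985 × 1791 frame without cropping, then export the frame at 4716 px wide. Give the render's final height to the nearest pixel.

2549 px

Fitted into 2985×1791, the render spans the width; its height is 2985 / 1.850 ≈ 1613.51 px.
The frame scales by 4716/2985 = 1.5799; 1613.51 × 1.5799 ≈ 2549.19 px.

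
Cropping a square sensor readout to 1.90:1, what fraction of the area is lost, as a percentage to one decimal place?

1.90:1 is wider than square, so the crop keeps the full width and trims the height.
Area ratio = (1.000)/(1.900) = 52.63%; the remaining 47.37% is cropped out.

47.4%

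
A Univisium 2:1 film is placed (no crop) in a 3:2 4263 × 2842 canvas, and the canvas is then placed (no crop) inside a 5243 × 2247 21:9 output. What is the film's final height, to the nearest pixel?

First fit — Univisium 2:1 into 4263×2842 spans the width: 4263.00 × 2131.50.
Second fit — the 3:2 canvas into 5243×2247 spans the height: 3370.50 × 2247.00 (×0.7906 from 4263×2842).
Applying the same ×0.7906: 2131.50 → 1685.25.

1685 px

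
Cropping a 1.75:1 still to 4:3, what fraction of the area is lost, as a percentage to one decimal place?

4:3 is narrower than 1.75:1, so the crop keeps the full height and trims the width.
Area ratio = (1.333)/(1.750) = 76.19%; the remaining 23.81% is cropped out.

23.8%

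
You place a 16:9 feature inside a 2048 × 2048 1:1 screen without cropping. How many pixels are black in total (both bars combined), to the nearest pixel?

1835008 pixels

16:9 (1.778) > 1:1 (1.000), so the feature fills the width.
Content height = 2048 × 9/16 ≈ 1152.0000 px.
Black = 2048 − 1152.0000 = 896.0000 px.
That's 896.0000 × 2048 ≈ 1835008 black pixels.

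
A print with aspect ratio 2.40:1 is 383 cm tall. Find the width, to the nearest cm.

919 cm

At 2.40:1, 383 × 2.400 ≈ 919.20.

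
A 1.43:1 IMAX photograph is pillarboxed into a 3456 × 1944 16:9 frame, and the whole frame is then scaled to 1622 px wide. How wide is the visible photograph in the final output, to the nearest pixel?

In the 3456×1944 frame the photograph fills the height: width = 1944 × 1.430 ≈ 2779.92 px.
Resizing to 1622 px wide multiplies everything by 0.4693: 2779.92 → 1304.70 px.

1305 px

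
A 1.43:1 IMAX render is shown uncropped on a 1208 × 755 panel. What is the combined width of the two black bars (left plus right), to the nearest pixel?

Since 1.430 < 1.600, the render is height-limited.
The render is 755 × 1.430 ≈ 1079.65 px wide.
Black = 1208 − 1079.65 = 128.35 px.

128 px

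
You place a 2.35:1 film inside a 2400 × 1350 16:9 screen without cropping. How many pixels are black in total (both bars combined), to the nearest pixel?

788936 pixels

Since 2.350 > 1.778, the film is width-limited.
The film is 2400 / 2.350 ≈ 1021.2766 px tall.
Leftover height: 1350 − 1021.2766 = 328.7234 px.
Bar area = 328.7234 × 2400 ≈ 788936 px.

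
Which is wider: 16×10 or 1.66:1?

16×10 = 1.6 and 1.66; 1.66 > 1.6.

1.66:1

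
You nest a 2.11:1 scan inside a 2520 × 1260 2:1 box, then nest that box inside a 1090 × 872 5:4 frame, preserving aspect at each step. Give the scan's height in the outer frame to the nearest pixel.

517 px

2.11:1 in 2520×1260: fills the width, so the scan is 2520.00 × 1194.31.
Second fit — the 2:1 canvas into 1090×872 spans the width: 1090.00 × 545.00 (×0.4325 from 2520×1260).
Applying the same ×0.4325: 1194.31 → 516.59.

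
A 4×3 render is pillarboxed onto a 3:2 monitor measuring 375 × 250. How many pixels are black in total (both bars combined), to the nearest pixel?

10417 pixels

Since 1.333 < 1.500, the render is height-limited.
The render is 250 × 4/3 ≈ 333.3333 px wide.
375 − 333.3333 = 41.6667 px of bars.
That's 41.6667 × 250 ≈ 10417 black pixels.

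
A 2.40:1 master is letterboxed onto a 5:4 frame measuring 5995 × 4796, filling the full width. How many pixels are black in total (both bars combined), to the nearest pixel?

That makes the image 2497.9167 px tall (5995 / 2.400).
4796 − 2497.9167 = 2298.0833 px of bars.
Across the 5995-px span: 2298.0833 × 5995 ≈ 13777010 px.

13777010 pixels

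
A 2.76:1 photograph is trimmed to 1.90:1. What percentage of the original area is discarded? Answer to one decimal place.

31.2%

The height stays; only width is cut (since 1.90:1 is narrower than 2.76:1).
(1.900)/(2.760) ≈ 0.688 of the area survives, leaving 31.16% discarded.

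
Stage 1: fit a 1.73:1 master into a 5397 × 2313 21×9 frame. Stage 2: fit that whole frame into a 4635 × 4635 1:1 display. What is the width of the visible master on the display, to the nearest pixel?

3437 px

1.73:1 in 5397×2313: fills the height, so the master is 4001.49 × 2313.00.
The 21×9 canvas is width-limited in 4635×4635, giving 4635.00 × 1986.43; scale factor 0.8588.
Applying the same ×0.8588: 4001.49 → 3436.52.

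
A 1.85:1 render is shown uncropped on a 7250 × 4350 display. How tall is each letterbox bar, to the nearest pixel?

216 px

1.85:1 (1.850) > 5:3 (1.667), so the render fills the width.
That makes the image 3918.92 px tall (7250 / 1.850).
Black = 4350 − 3918.92 = 431.08 px, or 215.54 per bar.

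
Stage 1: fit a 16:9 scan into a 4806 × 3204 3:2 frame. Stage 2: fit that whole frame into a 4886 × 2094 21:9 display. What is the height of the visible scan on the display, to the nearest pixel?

1767 px

Inside the 4806×3204 canvas the scan is width-limited at 4806.00 × 2703.38.
3:2 in 4886×2094: fills the height, so the intermediate becomes 3141.00 × 2094.00 — a scale of ×0.6536.
The scan scales with it: height 2703.38 × 0.6536 ≈ 1766.81.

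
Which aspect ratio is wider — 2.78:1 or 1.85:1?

2.78 and 1.85; 2.78 > 1.85.

2.78:1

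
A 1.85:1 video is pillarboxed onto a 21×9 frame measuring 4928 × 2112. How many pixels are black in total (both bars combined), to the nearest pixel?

1.85:1 (1.850) < 21×9 (2.333), so the video fills the height.
The video is 2112 × 1.850 ≈ 3907.2000 px wide.
Black = 4928 − 3907.2000 = 1020.8000 px.
That's 1020.8000 × 2112 ≈ 2155930 black pixels.

2155930 pixels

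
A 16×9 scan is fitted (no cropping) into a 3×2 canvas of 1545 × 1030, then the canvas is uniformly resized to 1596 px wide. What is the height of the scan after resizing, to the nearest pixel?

898 px

Fitted into 1545×1030, the scan spans the width; its height is 1545 × 9/16 ≈ 869.06 px.
Scaling 1545 → 1596 is ×1.0330, so the height becomes 869.06 × 1.0330 ≈ 897.75 px.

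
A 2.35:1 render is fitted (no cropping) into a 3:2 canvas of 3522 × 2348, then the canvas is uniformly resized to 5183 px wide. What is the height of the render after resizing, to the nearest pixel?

At 3522×2348 the render is width-limited, so height = 3522 / 2.350 ≈ 1498.72 px.
Resizing to 5183 px wide multiplies everything by 1.4716: 1498.72 → 2205.53 px.

2206 px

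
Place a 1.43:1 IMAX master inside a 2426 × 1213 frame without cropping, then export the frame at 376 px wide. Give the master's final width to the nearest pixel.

At 2426×1213 the master is height-limited, so width = 1213 × 1.430 ≈ 1734.59 px.
The frame scales by 376/2426 = 0.1550; 1734.59 × 0.1550 ≈ 268.84 px.

269 px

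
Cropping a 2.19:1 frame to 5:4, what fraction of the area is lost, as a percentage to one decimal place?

The height stays; only width is cut (since 5:4 is narrower than 2.19:1).
Fraction kept = (1.250)/(2.190) ≈ 57.08%, so 42.92% is lost.

42.9%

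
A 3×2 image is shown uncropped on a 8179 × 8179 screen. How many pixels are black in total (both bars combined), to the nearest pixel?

3×2 (1.500) > square (1.000), so the image fills the width.
That makes the image 5452.6667 px tall (8179 × 2/3).
Leftover height: 8179 − 5452.6667 = 2726.3333 px.
That's 2726.3333 × 8179 ≈ 22298680 black pixels.

22298680 pixels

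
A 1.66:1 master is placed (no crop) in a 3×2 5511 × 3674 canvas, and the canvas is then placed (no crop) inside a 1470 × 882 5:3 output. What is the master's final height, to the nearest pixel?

797 px

Inside the 5511×3674 canvas the master is width-limited at 5511.00 × 3319.88.
3×2 in 1470×882: fills the height, so the intermediate becomes 1323.00 × 882.00 — a scale of ×0.2401.
The master scales with it: height 3319.88 × 0.2401 ≈ 796.99.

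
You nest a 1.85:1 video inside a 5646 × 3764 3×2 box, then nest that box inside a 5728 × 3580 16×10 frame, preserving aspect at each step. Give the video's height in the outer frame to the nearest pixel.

2903 px

1.85:1 in 5646×3764: fills the width, so the video is 5646.00 × 3051.89.
3×2 in 5728×3580: fills the height, so the intermediate becomes 5370.00 × 3580.00 — a scale of ×0.9511.
So the video's height is 3051.89 × 0.9511 ≈ 2902.70.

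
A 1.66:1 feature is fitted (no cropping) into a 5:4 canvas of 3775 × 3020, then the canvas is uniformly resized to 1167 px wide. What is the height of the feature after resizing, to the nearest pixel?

703 px

In the 3775×3020 frame the feature fills the width: height = 3775 / 1.660 ≈ 2274.10 px.
The frame scales by 1167/3775 = 0.3091; 2274.10 × 0.3091 ≈ 703.01 px.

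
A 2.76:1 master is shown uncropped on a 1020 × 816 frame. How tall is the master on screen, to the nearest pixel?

Since 2.760 > 1.250, the master is width-limited.
That makes the image 369.57 px tall (1020 / 2.760).

370 px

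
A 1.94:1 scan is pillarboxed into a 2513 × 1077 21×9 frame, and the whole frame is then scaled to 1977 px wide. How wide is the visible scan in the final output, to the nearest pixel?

In the 2513×1077 frame the scan fills the height: width = 1077 × 1.940 ≈ 2089.38 px.
The frame scales by 1977/2513 = 0.7867; 2089.38 × 0.7867 ≈ 1643.73 px.

1644 px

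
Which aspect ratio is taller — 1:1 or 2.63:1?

1 and 2.63; 2.63 > 1. The smaller width-to-height ratio is the taller frame.

1:1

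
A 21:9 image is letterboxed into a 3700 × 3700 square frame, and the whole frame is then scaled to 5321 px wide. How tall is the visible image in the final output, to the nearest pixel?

2280 px

Fitted into 3700×3700, the image spans the width; its height is 3700 × 9/21 ≈ 1585.71 px.
Resizing to 5321 px wide multiplies everything by 1.4381: 1585.71 → 2280.43 px.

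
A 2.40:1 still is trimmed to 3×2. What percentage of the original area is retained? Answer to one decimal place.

3×2 is narrower than 2.40:1, so the crop keeps the full height and trims the width.
Fraction kept = (1.500)/(2.400) ≈ 62.50%.

62.5%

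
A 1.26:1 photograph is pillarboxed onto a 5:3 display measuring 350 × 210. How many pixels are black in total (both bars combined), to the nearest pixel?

1.26:1 (1.260) < 5:3 (1.667), so the photograph fills the height.
Content width = 210 × 1.260 ≈ 264.6000 px.
Black = 350 − 264.6000 = 85.4000 px.
That's 85.4000 × 210 ≈ 17934 black pixels.

17934 pixels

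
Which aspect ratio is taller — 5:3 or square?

square

5:3 = 1.667 and square = 1; 1.667 > 1. The smaller width-to-height ratio is the taller frame.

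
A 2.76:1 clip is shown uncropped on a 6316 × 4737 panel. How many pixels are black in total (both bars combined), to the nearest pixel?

Since 2.760 > 1.333, the clip is width-limited.
That makes the image 2288.4058 px tall (6316 / 2.760).
Black = 4737 − 2288.4058 = 2448.5942 px.
Across the 6316-px span: 2448.5942 × 6316 ≈ 15465321 px.

15465321 pixels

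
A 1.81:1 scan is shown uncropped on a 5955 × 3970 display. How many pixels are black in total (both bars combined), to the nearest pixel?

Since 1.810 > 1.500, the scan is width-limited.
That makes the image 3290.0552 px tall (5955 / 1.810).
Black = 3970 − 3290.0552 = 679.9448 px.
That's 679.9448 × 5955 ≈ 4049071 black pixels.

4049071 pixels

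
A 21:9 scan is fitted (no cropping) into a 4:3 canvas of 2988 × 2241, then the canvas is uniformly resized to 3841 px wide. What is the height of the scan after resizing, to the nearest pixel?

1646 px

In the 2988×2241 frame the scan fills the width: height = 2988 × 9/21 ≈ 1280.57 px.
The frame scales by 3841/2988 = 1.2855; 1280.57 × 1.2855 ≈ 1646.14 px.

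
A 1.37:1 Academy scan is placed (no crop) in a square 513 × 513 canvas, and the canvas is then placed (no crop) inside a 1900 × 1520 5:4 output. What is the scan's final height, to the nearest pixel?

First fit — 1.37:1 Academy into 513×513 spans the width: 513.00 × 374.45.
square in 1900×1520: fills the height, so the intermediate becomes 1520.00 × 1520.00 — a scale of ×2.9630.
So the scan's height is 374.45 × 2.9630 ≈ 1109.49.

1109 px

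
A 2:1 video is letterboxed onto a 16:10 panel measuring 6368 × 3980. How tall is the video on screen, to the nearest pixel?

2:1 (2.000) > 16:10 (1.600), so the video fills the width.
The video is 6368 × 1/2 ≈ 3184.00 px tall.

3184 px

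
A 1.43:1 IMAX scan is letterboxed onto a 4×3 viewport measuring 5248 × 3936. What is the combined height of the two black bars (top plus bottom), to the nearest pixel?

266 px

1.43:1 IMAX (1.430) > 4×3 (1.333), so the scan fills the width.
The scan is 5248 / 1.430 ≈ 3669.93 px tall.
Leftover height: 3936 − 3669.93 = 266.07 px.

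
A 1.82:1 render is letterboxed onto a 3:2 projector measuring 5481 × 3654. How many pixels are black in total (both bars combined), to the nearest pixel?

3521332 pixels

Since 1.820 > 1.500, the render is width-limited.
The render is 5481 / 1.820 ≈ 3011.5385 px tall.
Leftover height: 3654 − 3011.5385 = 642.4615 px.
Across the 5481-px span: 642.4615 × 5481 ≈ 3521332 px.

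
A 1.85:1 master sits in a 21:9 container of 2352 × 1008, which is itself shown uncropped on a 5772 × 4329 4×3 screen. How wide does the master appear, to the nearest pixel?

4576 px

Inside the 2352×1008 canvas the master is height-limited at 1864.80 × 1008.00.
21:9 in 5772×4329: fills the width, so the intermediate becomes 5772.00 × 2473.71 — a scale of ×2.4541.
Applying the same ×2.4541: 1864.80 → 4576.37.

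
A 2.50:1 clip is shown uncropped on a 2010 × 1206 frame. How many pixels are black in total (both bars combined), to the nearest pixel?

808020 pixels

2.50:1 is wider than 5:3, so it spans the full width.
The clip is 2010 / 2.500 ≈ 804.0000 px tall.
Leftover height: 1206 − 804.0000 = 402.0000 px.
Bar area = 402.0000 × 2010 ≈ 808020 px.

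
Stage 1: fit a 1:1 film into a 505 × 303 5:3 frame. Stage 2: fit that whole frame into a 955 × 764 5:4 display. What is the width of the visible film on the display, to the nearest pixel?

First fit — 1:1 into 505×303 spans the height: 303.00 × 303.00.
Second fit — the 5:3 canvas into 955×764 spans the width: 955.00 × 573.00 (×1.8911 from 505×303).
So the film's width is 303.00 × 1.8911 ≈ 573.00.

573 px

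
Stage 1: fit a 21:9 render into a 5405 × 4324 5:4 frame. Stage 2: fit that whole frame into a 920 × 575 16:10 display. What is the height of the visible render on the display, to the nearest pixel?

308 px

Inside the 5405×4324 canvas the render is width-limited at 5405.00 × 2316.43.
Second fit — the 5:4 canvas into 920×575 spans the height: 718.75 × 575.00 (×0.1330 from 5405×4324).
So the render's height is 2316.43 × 0.1330 ≈ 308.04.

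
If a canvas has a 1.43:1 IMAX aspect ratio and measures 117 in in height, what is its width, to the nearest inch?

Width = 117 × 1.430 = 167.31.

167 in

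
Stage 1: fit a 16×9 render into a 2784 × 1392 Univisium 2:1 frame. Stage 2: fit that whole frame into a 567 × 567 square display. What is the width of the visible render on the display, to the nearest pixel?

16×9 in 2784×1392: fills the height, so the render is 2474.67 × 1392.00.
Second fit — the Univisium 2:1 canvas into 567×567 spans the width: 567.00 × 283.50 (×0.2037 from 2784×1392).
Applying the same ×0.2037: 2474.67 → 504.00.

504 px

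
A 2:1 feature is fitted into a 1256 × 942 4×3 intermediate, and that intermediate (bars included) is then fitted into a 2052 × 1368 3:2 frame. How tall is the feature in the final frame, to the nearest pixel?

912 px

2:1 in 1256×942: fills the width, so the feature is 1256.00 × 628.00.
The 4×3 canvas is height-limited in 2052×1368, giving 1824.00 × 1368.00; scale factor 1.4522.
The feature scales with it: height 628.00 × 1.4522 ≈ 912.00.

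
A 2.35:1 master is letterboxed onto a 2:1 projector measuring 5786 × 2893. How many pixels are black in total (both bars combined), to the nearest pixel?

2493027 pixels

Since 2.350 > 2.000, the master is width-limited.
The master is 5786 / 2.350 ≈ 2462.1277 px tall.
Black = 2893 − 2462.1277 = 430.8723 px.
Across the 5786-px span: 430.8723 × 5786 ≈ 2493027 px.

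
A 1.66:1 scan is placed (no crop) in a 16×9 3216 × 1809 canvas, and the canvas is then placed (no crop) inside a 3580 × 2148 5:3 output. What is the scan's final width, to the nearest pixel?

1.66:1 in 3216×1809: fills the height, so the scan is 3002.94 × 1809.00.
Second fit — the 16×9 canvas into 3580×2148 spans the width: 3580.00 × 2013.75 (×1.1132 from 3216×1809).
Applying the same ×1.1132: 3002.94 → 3342.82.

3343 px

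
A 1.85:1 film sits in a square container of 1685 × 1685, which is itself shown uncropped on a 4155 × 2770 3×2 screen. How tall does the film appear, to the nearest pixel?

First fit — 1.85:1 into 1685×1685 spans the width: 1685.00 × 910.81.
square in 4155×2770: fills the height, so the intermediate becomes 2770.00 × 2770.00 — a scale of ×1.6439.
The film scales with it: height 910.81 × 1.6439 ≈ 1497.30.

1497 px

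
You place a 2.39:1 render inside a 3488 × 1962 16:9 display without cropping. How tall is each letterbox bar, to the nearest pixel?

251 px

2.39:1 is wider than 16:9, so it spans the full width.
The render is 3488 / 2.390 ≈ 1459.41 px tall.
Leftover height: 1962 − 1459.41 = 502.59 px → 251.29 each side.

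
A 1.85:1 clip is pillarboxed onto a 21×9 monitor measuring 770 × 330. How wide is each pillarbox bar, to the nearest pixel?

1.85:1 (1.850) < 21×9 (2.333), so the clip fills the height.
Content width = 330 × 1.850 ≈ 610.50 px.
Black = 770 − 610.50 = 159.50 px, or 79.75 per bar.

80 px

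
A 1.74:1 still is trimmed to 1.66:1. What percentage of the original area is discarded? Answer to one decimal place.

1.66:1 is narrower than 1.74:1, so the crop keeps the full height and trims the width.
Area ratio = (1.660)/(1.740) = 95.40%; the remaining 4.60% is cropped out.

4.6%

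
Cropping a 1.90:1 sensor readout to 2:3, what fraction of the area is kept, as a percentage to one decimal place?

2:3 is narrower than 1.90:1, so the crop keeps the full height and trims the width.
(0.667)/(1.900) ≈ 0.351 of the area survives.

35.1%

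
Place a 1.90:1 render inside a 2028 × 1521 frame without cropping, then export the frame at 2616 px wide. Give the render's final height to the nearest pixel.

1377 px

In the 2028×1521 frame the render fills the width: height = 2028 / 1.900 ≈ 1067.37 px.
The frame scales by 2616/2028 = 1.2899; 1067.37 × 1.2899 ≈ 1376.84 px.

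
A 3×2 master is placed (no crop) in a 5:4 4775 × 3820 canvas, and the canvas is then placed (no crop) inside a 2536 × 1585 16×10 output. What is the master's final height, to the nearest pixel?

First fit — 3×2 into 4775×3820 spans the width: 4775.00 × 3183.33.
The 5:4 canvas is height-limited in 2536×1585, giving 1981.25 × 1585.00; scale factor 0.4149.
So the master's height is 3183.33 × 0.4149 ≈ 1320.83.

1321 px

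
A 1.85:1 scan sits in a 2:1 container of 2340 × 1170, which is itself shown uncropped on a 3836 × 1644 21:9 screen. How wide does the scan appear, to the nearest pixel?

3041 px

First fit — 1.85:1 into 2340×1170 spans the height: 2164.50 × 1170.00.
2:1 in 3836×1644: fills the height, so the intermediate becomes 3288.00 × 1644.00 — a scale of ×1.4051.
So the scan's width is 2164.50 × 1.4051 ≈ 3041.40.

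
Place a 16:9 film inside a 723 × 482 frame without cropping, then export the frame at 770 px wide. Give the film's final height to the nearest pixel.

Fitted into 723×482, the film spans the width; its height is 723 × 9/16 ≈ 406.69 px.
Resizing to 770 px wide multiplies everything by 1.0650: 406.69 → 433.12 px.

433 px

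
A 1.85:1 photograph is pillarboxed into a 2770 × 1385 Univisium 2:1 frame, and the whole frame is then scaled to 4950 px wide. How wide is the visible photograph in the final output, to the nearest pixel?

Fitted into 2770×1385, the photograph spans the height; its width is 1385 × 1.850 ≈ 2562.25 px.
The frame scales by 4950/2770 = 1.7870; 2562.25 × 1.7870 ≈ 4578.75 px.

4579 px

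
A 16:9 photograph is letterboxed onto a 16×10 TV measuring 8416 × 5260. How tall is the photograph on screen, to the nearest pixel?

16:9 is wider than 16×10, so it spans the full width.
Content height = 8416 × 9/16 ≈ 4734.00 px.

4734 px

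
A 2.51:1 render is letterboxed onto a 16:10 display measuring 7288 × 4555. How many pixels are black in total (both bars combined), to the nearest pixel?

12035508 pixels

2.51:1 is wider than 16:10, so it spans the full width.
Content height = 7288 / 2.510 ≈ 2903.5857 px.
Black = 4555 − 2903.5857 = 1651.4143 px.
That's 1651.4143 × 7288 ≈ 12035508 black pixels.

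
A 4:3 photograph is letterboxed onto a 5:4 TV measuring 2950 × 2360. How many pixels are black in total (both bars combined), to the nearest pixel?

435125 pixels

4:3 (1.333) > 5:4 (1.250), so the photograph fills the width.
The photograph is 2950 × 3/4 ≈ 2212.5000 px tall.
2360 − 2212.5000 = 147.5000 px of bars.
That's 147.5000 × 2950 ≈ 435125 black pixels.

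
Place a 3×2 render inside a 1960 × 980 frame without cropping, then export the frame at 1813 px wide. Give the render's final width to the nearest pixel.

1360 px

Fitted into 1960×980, the render spans the height; its width is 980 × 3/2 ≈ 1470.00 px.
Resizing to 1813 px wide multiplies everything by 0.9250: 1470.00 → 1359.75 px.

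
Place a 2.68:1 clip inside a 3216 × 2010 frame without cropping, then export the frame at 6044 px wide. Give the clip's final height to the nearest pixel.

At 3216×2010 the clip is width-limited, so height = 3216 / 2.680 ≈ 1200.00 px.
The frame scales by 6044/3216 = 1.8794; 1200.00 × 1.8794 ≈ 2255.22 px.

2255 px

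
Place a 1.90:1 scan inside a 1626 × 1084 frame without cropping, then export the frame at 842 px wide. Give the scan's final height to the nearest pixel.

443 px

Fitted into 1626×1084, the scan spans the width; its height is 1626 / 1.900 ≈ 855.79 px.
The frame scales by 842/1626 = 0.5178; 855.79 × 0.5178 ≈ 443.16 px.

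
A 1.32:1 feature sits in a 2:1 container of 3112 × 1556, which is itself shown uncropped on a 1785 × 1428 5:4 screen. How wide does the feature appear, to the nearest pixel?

Inside the 3112×1556 canvas the feature is height-limited at 2053.92 × 1556.00.
Second fit — the 2:1 canvas into 1785×1428 spans the width: 1785.00 × 892.50 (×0.5736 from 3112×1556).
So the feature's width is 2053.92 × 0.5736 ≈ 1178.10.

1178 px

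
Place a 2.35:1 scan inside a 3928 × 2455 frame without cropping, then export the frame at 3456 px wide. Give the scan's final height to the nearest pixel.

At 3928×2455 the scan is width-limited, so height = 3928 / 2.350 ≈ 1671.49 px.
Resizing to 3456 px wide multiplies everything by 0.8798: 1671.49 → 1470.64 px.

1471 px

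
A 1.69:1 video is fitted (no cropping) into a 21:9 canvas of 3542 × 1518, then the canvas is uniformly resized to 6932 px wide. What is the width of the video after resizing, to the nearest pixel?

5021 px

Fitted into 3542×1518, the video spans the height; its width is 1518 × 1.690 ≈ 2565.42 px.
Scaling 3542 → 6932 is ×1.9571, so the width becomes 2565.42 × 1.9571 ≈ 5020.75 px.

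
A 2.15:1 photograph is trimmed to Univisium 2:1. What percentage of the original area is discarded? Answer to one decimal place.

7.0%

Going from 2.15:1 to Univisium 2:1 means cutting width while keeping height.
(2.000)/(2.150) ≈ 0.930 of the area survives, leaving 6.98% discarded.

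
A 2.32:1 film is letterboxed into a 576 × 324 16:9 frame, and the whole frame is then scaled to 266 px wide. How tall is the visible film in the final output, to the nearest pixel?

At 576×324 the film is width-limited, so height = 576 / 2.320 ≈ 248.28 px.
The frame scales by 266/576 = 0.4618; 248.28 × 0.4618 ≈ 114.66 px.

115 px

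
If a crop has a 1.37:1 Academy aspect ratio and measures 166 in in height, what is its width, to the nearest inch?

166 × 1.370 = 227.42.

227 in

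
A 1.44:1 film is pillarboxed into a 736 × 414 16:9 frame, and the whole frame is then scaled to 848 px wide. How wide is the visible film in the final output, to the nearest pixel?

At 736×414 the film is height-limited, so width = 414 × 1.440 ≈ 596.16 px.
The frame scales by 848/736 = 1.1522; 596.16 × 1.1522 ≈ 686.88 px.

687 px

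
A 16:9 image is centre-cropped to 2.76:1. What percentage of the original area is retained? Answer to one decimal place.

64.4%

2.76:1 is wider than 16:9, so the crop keeps the full width and trims the height.
Area ratio = (1.778)/(2.760) = 64.41% retained.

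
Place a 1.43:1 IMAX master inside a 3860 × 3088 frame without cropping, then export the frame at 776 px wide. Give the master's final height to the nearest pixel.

543 px

At 3860×3088 the master is width-limited, so height = 3860 / 1.430 ≈ 2699.30 px.
Resizing to 776 px wide multiplies everything by 0.2010: 2699.30 → 542.66 px.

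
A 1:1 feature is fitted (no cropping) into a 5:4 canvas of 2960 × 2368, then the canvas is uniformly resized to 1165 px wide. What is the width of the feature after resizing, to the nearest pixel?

932 px

In the 2960×2368 frame the feature fills the height: width = 2368 × 1/1 ≈ 2368.00 px.
The frame scales by 1165/2960 = 0.3936; 2368.00 × 0.3936 ≈ 932.00 px.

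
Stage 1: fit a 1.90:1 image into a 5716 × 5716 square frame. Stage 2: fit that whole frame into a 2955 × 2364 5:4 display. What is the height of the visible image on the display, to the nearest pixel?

Inside the 5716×5716 canvas the image is width-limited at 5716.00 × 3008.42.
The square canvas is height-limited in 2955×2364, giving 2364.00 × 2364.00; scale factor 0.4136.
Applying the same ×0.4136: 3008.42 → 1244.21.

1244 px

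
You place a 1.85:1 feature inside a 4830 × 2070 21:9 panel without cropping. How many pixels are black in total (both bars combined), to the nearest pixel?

1.85:1 is narrower than 21:9, so it spans the full height.
Content width = 2070 × 1.850 ≈ 3829.5000 px.
Leftover width: 4830 − 3829.5000 = 1000.5000 px.
That's 1000.5000 × 2070 ≈ 2071035 black pixels.

2071035 pixels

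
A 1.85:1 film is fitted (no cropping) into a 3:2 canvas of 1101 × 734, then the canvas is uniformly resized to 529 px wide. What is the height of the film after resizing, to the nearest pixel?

286 px

Fitted into 1101×734, the film spans the width; its height is 1101 / 1.850 ≈ 595.14 px.
Resizing to 529 px wide multiplies everything by 0.4805: 595.14 → 285.95 px.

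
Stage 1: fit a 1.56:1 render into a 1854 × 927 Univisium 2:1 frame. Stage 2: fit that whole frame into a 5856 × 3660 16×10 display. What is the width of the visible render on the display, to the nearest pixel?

4568 px

Inside the 1854×927 canvas the render is height-limited at 1446.12 × 927.00.
Univisium 2:1 in 5856×3660: fills the width, so the intermediate becomes 5856.00 × 2928.00 — a scale of ×3.1586.
The render scales with it: width 1446.12 × 3.1586 ≈ 4567.68.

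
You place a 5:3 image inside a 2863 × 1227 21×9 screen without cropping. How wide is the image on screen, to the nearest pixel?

2045 px

5:3 (1.667) < 21×9 (2.333), so the image fills the height.
The image is 1227 × 5/3 ≈ 2045.00 px wide.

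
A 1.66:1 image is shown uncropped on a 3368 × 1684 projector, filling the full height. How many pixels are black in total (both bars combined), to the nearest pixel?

964191 pixels

Content width = 1684 × 1.660 ≈ 2795.4400 px.
Leftover width: 3368 − 2795.4400 = 572.5600 px.
Across the 1684-px span: 572.5600 × 1684 ≈ 964191 px.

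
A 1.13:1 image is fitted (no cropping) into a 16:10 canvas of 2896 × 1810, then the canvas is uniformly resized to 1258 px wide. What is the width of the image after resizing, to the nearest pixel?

888 px

Fitted into 2896×1810, the image spans the height; its width is 1810 × 1.130 ≈ 2045.30 px.
Scaling 2896 → 1258 is ×0.4344, so the width becomes 2045.30 × 0.4344 ≈ 888.46 px.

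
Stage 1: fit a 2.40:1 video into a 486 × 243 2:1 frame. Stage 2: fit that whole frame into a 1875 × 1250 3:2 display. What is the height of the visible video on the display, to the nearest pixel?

781 px

First fit — 2.40:1 into 486×243 spans the width: 486.00 × 202.50.
Second fit — the 2:1 canvas into 1875×1250 spans the width: 1875.00 × 937.50 (×3.8580 from 486×243).
The video scales with it: height 202.50 × 3.8580 ≈ 781.25.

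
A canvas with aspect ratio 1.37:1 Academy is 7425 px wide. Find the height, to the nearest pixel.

5420 px

At 1.37:1 Academy, 7425 / 1.370 ≈ 5419.71.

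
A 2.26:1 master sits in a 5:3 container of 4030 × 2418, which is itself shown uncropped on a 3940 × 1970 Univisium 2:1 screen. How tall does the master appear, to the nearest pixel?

1453 px

First fit — 2.26:1 into 4030×2418 spans the width: 4030.00 × 1783.19.
Second fit — the 5:3 canvas into 3940×1970 spans the height: 3283.33 × 1970.00 (×0.8147 from 4030×2418).
The master scales with it: height 1783.19 × 0.8147 ≈ 1452.80.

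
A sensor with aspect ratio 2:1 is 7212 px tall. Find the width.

14424 px

Width = 7212·2/1 = 14424.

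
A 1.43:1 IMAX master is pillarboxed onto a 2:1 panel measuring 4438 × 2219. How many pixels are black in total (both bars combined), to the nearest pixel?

1.43:1 IMAX is narrower than 2:1, so it spans the full height.
The master is 2219 × 1.430 ≈ 3173.1700 px wide.
4438 − 3173.1700 = 1264.8300 px of bars.
Across the 2219-px span: 1264.8300 × 2219 ≈ 2806658 px.

2806658 pixels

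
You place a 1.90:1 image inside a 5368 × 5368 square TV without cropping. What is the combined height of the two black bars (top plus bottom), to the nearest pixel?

1.90:1 is wider than square, so it spans the full width.
The image is 5368 / 1.900 ≈ 2825.26 px tall.
Black = 5368 − 2825.26 = 2542.74 px.

2543 px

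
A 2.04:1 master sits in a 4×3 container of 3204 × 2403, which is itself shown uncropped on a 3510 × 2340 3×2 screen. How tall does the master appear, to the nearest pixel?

2.04:1 in 3204×2403: fills the width, so the master is 3204.00 × 1570.59.
Second fit — the 4×3 canvas into 3510×2340 spans the height: 3120.00 × 2340.00 (×0.9738 from 3204×2403).
The master scales with it: height 1570.59 × 0.9738 ≈ 1529.41.

1529 px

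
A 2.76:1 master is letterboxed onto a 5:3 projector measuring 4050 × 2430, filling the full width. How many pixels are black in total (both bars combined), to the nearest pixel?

3898565 pixels

That makes the image 1467.3913 px tall (4050 / 2.760).
2430 − 1467.3913 = 962.6087 px of bars.
That's 962.6087 × 4050 ≈ 3898565 black pixels.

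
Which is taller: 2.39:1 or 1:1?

1:1

2.39 and 1; 2.39 > 1. The smaller width-to-height ratio is the taller frame.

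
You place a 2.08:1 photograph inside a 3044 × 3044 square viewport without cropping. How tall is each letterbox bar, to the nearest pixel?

Since 2.080 > 1.000, the photograph is width-limited.
Content height = 3044 / 2.080 ≈ 1463.46 px.
3044 − 1463.46 = 1580.54 px of bars (790.27 each).

790 px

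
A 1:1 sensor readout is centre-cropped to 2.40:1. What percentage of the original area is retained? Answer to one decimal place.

41.7%

The width stays; only height is cut (since 2.40:1 is wider than 1:1).
Fraction kept = (1.000)/(2.400) ≈ 41.67%.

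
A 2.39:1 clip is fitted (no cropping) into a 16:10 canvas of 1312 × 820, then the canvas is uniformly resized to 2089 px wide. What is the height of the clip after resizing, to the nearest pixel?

Fitted into 1312×820, the clip spans the width; its height is 1312 / 2.390 ≈ 548.95 px.
The frame scales by 2089/1312 = 1.5922; 548.95 × 1.5922 ≈ 874.06 px.

874 px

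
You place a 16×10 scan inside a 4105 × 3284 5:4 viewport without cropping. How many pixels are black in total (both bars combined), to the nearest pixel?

16×10 (1.600) > 5:4 (1.250), so the scan fills the width.
Content height = 4105 × 10/16 ≈ 2565.6250 px.
3284 − 2565.6250 = 718.3750 px of bars.
That's 718.3750 × 4105 ≈ 2948929 black pixels.

2948929 pixels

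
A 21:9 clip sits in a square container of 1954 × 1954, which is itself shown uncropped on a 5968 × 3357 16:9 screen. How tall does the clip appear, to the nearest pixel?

1439 px

Inside the 1954×1954 canvas the clip is width-limited at 1954.00 × 837.43.
square in 5968×3357: fills the height, so the intermediate becomes 3357.00 × 3357.00 — a scale of ×1.7180.
Applying the same ×1.7180: 837.43 → 1438.71.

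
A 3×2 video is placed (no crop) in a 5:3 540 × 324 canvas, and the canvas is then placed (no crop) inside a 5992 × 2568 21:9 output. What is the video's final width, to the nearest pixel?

3852 px

3×2 in 540×324: fills the height, so the video is 486.00 × 324.00.
The 5:3 canvas is height-limited in 5992×2568, giving 4280.00 × 2568.00; scale factor 7.9259.
So the video's width is 486.00 × 7.9259 ≈ 3852.00.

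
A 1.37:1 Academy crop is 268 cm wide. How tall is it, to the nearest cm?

196 cm

At 1.37:1 Academy, 268 / 1.370 ≈ 195.62.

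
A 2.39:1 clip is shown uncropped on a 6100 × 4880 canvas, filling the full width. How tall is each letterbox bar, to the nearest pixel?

The clip is 6100 / 2.390 ≈ 2552.30 px tall.
4880 − 2552.30 = 2327.70 px of bars (1163.85 each).

1164 px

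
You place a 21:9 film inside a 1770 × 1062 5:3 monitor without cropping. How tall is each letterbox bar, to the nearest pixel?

Since 2.333 > 1.667, the film is width-limited.
Content height = 1770 × 9/21 ≈ 758.57 px.
1062 − 758.57 = 303.43 px of bars (151.71 each).

152 px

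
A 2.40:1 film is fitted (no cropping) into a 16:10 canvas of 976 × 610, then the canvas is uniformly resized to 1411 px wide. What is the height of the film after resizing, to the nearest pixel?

Fitted into 976×610, the film spans the width; its height is 976 / 2.400 ≈ 406.67 px.
Resizing to 1411 px wide multiplies everything by 1.4457: 406.67 → 587.92 px.

588 px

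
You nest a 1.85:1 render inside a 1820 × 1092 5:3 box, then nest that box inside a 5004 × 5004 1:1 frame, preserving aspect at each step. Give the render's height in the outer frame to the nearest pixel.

1.85:1 in 1820×1092: fills the width, so the render is 1820.00 × 983.78.
The 5:3 canvas is width-limited in 5004×5004, giving 5004.00 × 3002.40; scale factor 2.7495.
Applying the same ×2.7495: 983.78 → 2704.86.

2705 px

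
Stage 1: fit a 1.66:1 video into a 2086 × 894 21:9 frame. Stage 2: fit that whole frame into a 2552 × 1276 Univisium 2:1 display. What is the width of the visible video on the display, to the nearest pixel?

Inside the 2086×894 canvas the video is height-limited at 1484.04 × 894.00.
The 21:9 canvas is width-limited in 2552×1276, giving 2552.00 × 1093.71; scale factor 1.2234.
Applying the same ×1.2234: 1484.04 → 1815.57.

1816 px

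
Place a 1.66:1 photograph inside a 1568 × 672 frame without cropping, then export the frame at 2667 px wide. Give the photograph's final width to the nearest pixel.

In the 1568×672 frame the photograph fills the height: width = 672 × 1.660 ≈ 1115.52 px.
Scaling 1568 → 2667 is ×1.7009, so the width becomes 1115.52 × 1.7009 ≈ 1897.38 px.

1897 px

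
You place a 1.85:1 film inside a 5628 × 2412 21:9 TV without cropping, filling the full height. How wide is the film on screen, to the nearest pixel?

4462 px

That makes the image 4462.20 px wide (2412 × 1.850).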